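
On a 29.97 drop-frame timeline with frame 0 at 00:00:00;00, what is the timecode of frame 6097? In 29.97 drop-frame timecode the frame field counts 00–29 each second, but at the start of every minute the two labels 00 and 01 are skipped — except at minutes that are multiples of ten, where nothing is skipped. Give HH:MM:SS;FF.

Each 10-minute DF block holds 10 × 60 × 30 − 9 × 2 = 17982 frames. 6097 ÷ 17982 → 0 full blocks, remainder 6097.
Within the partial block the first minute is 1800 frames and each further minute 1798, so 3 further minute boundaries passed. Total skipped labels = 18 × 0 + 2 × 3 = 6.
Non-drop label index = 6097 + 6 = 6103; at 30 labels/s that is 00:03:23:13, i.e. DF 00:03:23;13.

00:03:23;13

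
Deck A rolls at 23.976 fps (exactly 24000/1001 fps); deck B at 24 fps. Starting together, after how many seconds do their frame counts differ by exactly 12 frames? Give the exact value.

500.5 seconds

The gap grows by |24 − 24000/1001| = 24/1001 frames per second.
Time for a 12-frame gap: 12 ÷ (24/1001) = 500.5 s.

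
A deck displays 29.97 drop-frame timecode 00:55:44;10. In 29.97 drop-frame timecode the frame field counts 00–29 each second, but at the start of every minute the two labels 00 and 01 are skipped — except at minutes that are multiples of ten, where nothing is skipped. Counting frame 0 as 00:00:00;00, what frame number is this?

100230

As if non-drop at 30 labels/s: (0 × 3600 + 55 × 60 + 44) × 30 + 10 = 100330.
Minute boundaries passed: 55; those not divisible by 10: 55 − 5 = 50; dropped labels = 2 × 50 = 100.
Actual frame index = 100330 − 100 = 100230.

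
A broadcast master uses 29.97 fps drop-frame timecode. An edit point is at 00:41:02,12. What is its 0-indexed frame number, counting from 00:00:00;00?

73798

Complete 10-minute blocks: 4, each 17982 frames → 71928.
Remaining 1 whole minute in the current block: 1800 + 0 × 1798 = 1800 frames.
Within the current minute: 2 × 30 + 12 − 2 = 70 (labels ;00/;01 skipped at this minute). Total = 71928 + 1800 + 70 = 73798.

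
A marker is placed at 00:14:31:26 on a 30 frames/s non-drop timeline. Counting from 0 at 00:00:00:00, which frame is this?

26156

Total seconds to the label: (0 × 3600 + 14 × 60 + 31) = 871.
Frame index = 871 × 30 + 26 = 26156.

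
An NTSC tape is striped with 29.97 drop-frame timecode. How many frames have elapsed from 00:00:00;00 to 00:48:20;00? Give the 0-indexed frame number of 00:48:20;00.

86912

As if non-drop at 30 labels/s: (0 × 3600 + 48 × 60 + 20) × 30 + 0 = 87000.
Minute boundaries passed: 48; those not divisible by 10: 48 − 4 = 44; dropped labels = 2 × 44 = 88.
Actual frame index = 87000 − 88 = 86912.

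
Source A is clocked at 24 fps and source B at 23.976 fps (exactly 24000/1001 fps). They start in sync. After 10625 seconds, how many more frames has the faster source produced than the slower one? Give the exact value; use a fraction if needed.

255000/1001 frames

A emits 24 × 10625 = 255000 frames; B emits 24000/1001 × 10625 = 255000000/1001.
Difference = 255000/1001 frames (≈ 254.7453); B is behind A.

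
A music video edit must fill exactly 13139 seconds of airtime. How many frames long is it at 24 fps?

Frames = 13139 × 24 = 315336.

315336 frames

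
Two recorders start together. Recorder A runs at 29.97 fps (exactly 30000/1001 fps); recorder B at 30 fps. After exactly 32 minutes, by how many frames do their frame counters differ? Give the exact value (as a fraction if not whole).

57600/1001 frames

32 min = 1920 s.
A emits 30000/1001 × 1920 = 57600000/1001 frames; B emits 30 × 1920 = 57600.
Difference = 57600/1001 frames (≈ 57.5425); B is ahead of A.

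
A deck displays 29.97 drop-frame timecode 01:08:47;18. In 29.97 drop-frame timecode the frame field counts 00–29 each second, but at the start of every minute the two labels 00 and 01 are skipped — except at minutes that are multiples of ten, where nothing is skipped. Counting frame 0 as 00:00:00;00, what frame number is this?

As if non-drop at 30 labels/s: (1 × 3600 + 8 × 60 + 47) × 30 + 18 = 123828.
Minute boundaries passed: 68; those not divisible by 10: 68 − 6 = 62; dropped labels = 2 × 62 = 124.
Actual frame index = 123828 − 124 = 123704.

123704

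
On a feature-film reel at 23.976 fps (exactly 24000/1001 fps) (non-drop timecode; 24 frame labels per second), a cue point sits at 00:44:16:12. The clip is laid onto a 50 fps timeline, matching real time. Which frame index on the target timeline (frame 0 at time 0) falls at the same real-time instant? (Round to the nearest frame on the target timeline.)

frame 132958

Source frame index: (0×3600 + 44×60 + 16) × 24 + 12 = 63756.
Real time: 63756 / (24000/1001) = 5318313/2000 s.
Target frame: (5318313/2000) × (50) = 5318313/40 ≈ 132957.825 → 132958.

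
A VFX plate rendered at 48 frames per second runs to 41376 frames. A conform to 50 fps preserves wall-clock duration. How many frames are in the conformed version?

43100 frames

Target frames = source frames × (target rate / source rate) = 41376 × (50)/(48) = 41376 × 25/24 = 43100.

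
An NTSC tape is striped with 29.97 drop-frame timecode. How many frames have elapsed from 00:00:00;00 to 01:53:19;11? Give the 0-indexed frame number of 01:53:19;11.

203777

As if non-drop at 30 labels/s: (1 × 3600 + 53 × 60 + 19) × 30 + 11 = 203981.
Minute boundaries passed: 113; those not divisible by 10: 113 − 11 = 102; dropped labels = 2 × 102 = 204.
Actual frame index = 203981 − 204 = 203777.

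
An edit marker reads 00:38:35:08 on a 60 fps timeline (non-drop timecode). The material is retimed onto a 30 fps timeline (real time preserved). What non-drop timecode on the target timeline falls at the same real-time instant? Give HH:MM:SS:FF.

00:38:35:04

Source frame index: (0×3600 + 38×60 + 35) × 60 + 8 = 138908.
Real time: 138908 / (60) = 34727/15 s.
Target frame: (34727/15) × (30) = 69454.
At 30 labels/s: frame 69454 → 00:38:35:04.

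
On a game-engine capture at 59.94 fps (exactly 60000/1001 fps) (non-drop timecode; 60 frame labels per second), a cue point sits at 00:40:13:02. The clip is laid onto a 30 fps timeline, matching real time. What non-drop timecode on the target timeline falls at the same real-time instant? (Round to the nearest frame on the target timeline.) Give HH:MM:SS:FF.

00:40:15:13

Source frame index: (0×3600 + 40×60 + 13) × 60 + 2 = 144782.
Real time: 144782 / (60000/1001) = 72463391/30000 s.
Target frame: (72463391/30000) × (30) = 72463391/1000 ≈ 72463.391 → 72463.
At 30 labels/s: frame 72463 → 00:40:15:13.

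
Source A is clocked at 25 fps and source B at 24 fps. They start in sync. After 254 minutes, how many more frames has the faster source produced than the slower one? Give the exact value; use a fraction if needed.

254 min = 15240 s.
A emits 25 × 15240 = 381000 frames; B emits 24 × 15240 = 365760.
Difference = 15240 frames; B is behind A.

15240 frames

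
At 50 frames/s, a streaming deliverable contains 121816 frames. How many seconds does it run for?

2436.32 seconds

Running time = 121816 / (50) = 2436.32 s.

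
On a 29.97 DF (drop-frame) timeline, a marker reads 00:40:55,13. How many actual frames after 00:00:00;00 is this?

73591

As if non-drop at 30 labels/s: (0 × 3600 + 40 × 60 + 55) × 30 + 13 = 73663.
Minute boundaries passed: 40; those not divisible by 10: 40 − 4 = 36; dropped labels = 2 × 36 = 72.
Actual frame index = 73663 − 72 = 73591.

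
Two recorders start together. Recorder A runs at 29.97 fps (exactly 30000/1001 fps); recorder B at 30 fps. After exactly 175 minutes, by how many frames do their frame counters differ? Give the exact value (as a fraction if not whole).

175 min = 10500 s.
A emits 30000/1001 × 10500 = 45000000/143 frames; B emits 30 × 10500 = 315000.
Difference = 45000/143 frames (≈ 314.6853); B is ahead of A.

45000/143 frames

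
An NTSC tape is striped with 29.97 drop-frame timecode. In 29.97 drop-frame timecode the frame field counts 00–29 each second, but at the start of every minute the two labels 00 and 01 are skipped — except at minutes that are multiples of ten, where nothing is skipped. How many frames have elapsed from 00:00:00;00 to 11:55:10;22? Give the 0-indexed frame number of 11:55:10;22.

1286034

As if non-drop at 30 labels/s: (11 × 3600 + 55 × 60 + 10) × 30 + 22 = 1287322.
Minute boundaries passed: 715; those not divisible by 10: 715 − 71 = 644; dropped labels = 2 × 644 = 1288.
Actual frame index = 1287322 − 1288 = 1286034.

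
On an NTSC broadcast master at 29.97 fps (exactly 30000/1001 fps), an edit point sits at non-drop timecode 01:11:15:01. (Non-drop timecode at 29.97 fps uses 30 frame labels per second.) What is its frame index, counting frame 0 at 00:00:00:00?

Total seconds to the label: (1 × 3600 + 11 × 60 + 15) = 4275.
Frame index = 4275 × 30 + 1 = 128251.

128251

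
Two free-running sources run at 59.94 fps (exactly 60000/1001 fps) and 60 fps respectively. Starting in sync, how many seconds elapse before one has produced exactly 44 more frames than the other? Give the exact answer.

11011/15 seconds

The gap grows by |60 − 60000/1001| = 60/1001 frames per second.
Time for a 44-frame gap: 44 ÷ (60/1001) = 11011/15 s.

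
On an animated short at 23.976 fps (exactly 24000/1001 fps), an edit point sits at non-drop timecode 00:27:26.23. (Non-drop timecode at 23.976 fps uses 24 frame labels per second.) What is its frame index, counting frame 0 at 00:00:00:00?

39527

Total seconds to the label: (0 × 3600 + 27 × 60 + 26) = 1646.
Frame index = 1646 × 24 + 23 = 39527.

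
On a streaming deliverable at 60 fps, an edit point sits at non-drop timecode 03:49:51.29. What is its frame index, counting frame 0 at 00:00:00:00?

frame 827489

Total seconds to the label: (3 × 3600 + 49 × 60 + 51) = 13791.
Frame index = 13791 × 60 + 29 = 827489.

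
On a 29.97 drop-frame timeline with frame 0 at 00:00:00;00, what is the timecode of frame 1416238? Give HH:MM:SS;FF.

Ten DF minutes hold 17982 frames, so frame 1416238 lies in block 78 (frames 1402596–1420577) with 13642 frames into that block.
The block's first minute is 1800 frames and the rest 1798 each; 13642 frames reaches minute 7, so 78 × 18 + 7 × 2 = 1418 labels have been skipped so far.
Adding those back, label number 1416238 + 1418 = 1417656 at 30 labels/s is 47255 s + 6 f = 13 h 7 min 35 s frame 6, i.e. 13:07:35;06.

13:07:35;06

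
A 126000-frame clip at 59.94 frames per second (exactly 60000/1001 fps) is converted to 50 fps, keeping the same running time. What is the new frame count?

Target frames = source frames × (target rate / source rate) = 126000 × (50)/(60000/1001) = 126000 × 1001/1200 = 105105.

105105 frames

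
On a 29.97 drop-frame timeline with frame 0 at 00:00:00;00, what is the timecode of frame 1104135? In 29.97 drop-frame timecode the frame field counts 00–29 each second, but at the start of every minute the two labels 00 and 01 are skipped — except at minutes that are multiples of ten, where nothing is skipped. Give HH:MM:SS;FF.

10:14:01;11

Each 10-minute DF block holds 10 × 60 × 30 − 9 × 2 = 17982 frames. 1104135 ÷ 17982 → 61 full blocks, remainder 7233.
Within the partial block the first minute is 1800 frames and each further minute 1798, so 4 further minute boundaries passed. Total skipped labels = 18 × 61 + 2 × 4 = 1106.
Non-drop label index = 1104135 + 1106 = 1105241; at 30 labels/s that is 10:14:01:11, i.e. DF 10:14:01;11.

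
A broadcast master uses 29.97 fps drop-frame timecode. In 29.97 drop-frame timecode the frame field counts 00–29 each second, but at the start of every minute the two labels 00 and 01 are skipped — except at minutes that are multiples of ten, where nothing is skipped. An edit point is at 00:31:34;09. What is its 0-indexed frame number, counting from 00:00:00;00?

Complete 10-minute blocks: 3, each 17982 frames → 53946.
Remaining 1 whole minute in the current block: 1800 + 0 × 1798 = 1800 frames.
Within the current minute: 34 × 30 + 9 − 2 = 1027 (labels ;00/;01 skipped at this minute). Total = 53946 + 1800 + 1027 = 56773.

56773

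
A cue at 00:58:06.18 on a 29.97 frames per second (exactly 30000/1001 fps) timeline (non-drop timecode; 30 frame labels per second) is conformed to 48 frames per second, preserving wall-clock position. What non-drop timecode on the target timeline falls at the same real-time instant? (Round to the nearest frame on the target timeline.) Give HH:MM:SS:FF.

Source frame index: (0×3600 + 58×60 + 6) × 30 + 18 = 104598.
Real time: 104598 / (30000/1001) = 17450433/5000 s.
Target frame: (17450433/5000) × (48) = 104702598/625 ≈ 167524.157 → 167524.
At 48 labels/s: frame 167524 → 00:58:10:04.

00:58:10:04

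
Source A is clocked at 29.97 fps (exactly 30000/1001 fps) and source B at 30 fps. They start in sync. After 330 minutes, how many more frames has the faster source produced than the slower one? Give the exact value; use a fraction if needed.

330 min = 19800 s.
A emits 30000/1001 × 19800 = 54000000/91 frames; B emits 30 × 19800 = 594000.
Difference = 54000/91 frames (≈ 593.4066); B is ahead of A.

54000/91 frames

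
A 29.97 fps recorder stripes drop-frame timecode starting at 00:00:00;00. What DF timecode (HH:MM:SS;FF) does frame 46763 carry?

00:26:00;11

Each 10-minute DF block holds 10 × 60 × 30 − 9 × 2 = 17982 frames. 46763 ÷ 17982 → 2 full blocks, remainder 10799.
Within the partial block the first minute is 1800 frames and each further minute 1798, so 6 further minute boundaries passed. Total skipped labels = 18 × 2 + 2 × 6 = 48.
Non-drop label index = 46763 + 48 = 46811; at 30 labels/s that is 00:26:00:11, i.e. DF 00:26:00;11.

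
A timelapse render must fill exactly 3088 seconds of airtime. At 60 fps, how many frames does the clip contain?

185280 frames

Frames = 3088 × 60 = 185280.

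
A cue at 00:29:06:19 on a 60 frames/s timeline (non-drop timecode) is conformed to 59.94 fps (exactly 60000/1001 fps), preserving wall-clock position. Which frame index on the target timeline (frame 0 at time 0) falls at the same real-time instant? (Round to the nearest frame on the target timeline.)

Source frame index: (0×3600 + 29×60 + 6) × 60 + 19 = 104779.
Real time: 104779 / (60) = 104779/60 s.
Target frame: (104779/60) × (60000/1001) = 104779000/1001 ≈ 104674.326 → 104674.

frame 104674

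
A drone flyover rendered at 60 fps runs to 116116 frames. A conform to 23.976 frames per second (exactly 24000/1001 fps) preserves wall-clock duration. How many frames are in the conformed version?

Target frames = source frames × (target rate / source rate) = 116116 × (24000/1001)/(60) = 116116 × 400/1001 = 46400.

46400 frames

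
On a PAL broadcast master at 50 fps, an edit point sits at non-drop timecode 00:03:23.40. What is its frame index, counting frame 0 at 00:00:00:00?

Total seconds to the label: (0 × 3600 + 3 × 60 + 23) = 203.
Frame index = 203 × 50 + 40 = 10190.

frame 10190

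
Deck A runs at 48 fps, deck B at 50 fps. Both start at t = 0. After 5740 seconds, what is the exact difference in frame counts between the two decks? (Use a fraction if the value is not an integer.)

A emits 48 × 5740 = 275520 frames; B emits 50 × 5740 = 287000.
Difference = 11480 frames; B is ahead of A.

11480 frames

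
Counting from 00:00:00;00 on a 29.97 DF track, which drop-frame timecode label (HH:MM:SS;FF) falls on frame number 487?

00:00:16;07

Each 10-minute DF block holds 10 × 60 × 30 − 9 × 2 = 17982 frames. 487 ÷ 17982 → 0 full blocks, remainder 487.
Within the partial block the first minute is 1800 frames and each further minute 1798, so 0 further minute boundaries passed. Total skipped labels = 18 × 0 + 2 × 0 = 0.
Non-drop label index = 487 + 0 = 487; at 30 labels/s that is 00:00:16:07, i.e. DF 00:00:16;07.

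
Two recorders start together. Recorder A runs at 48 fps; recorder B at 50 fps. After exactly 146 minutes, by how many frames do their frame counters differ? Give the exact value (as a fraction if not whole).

146 min = 8760 s.
A emits 48 × 8760 = 420480 frames; B emits 50 × 8760 = 438000.
Difference = 17520 frames; B is ahead of A.

17520 frames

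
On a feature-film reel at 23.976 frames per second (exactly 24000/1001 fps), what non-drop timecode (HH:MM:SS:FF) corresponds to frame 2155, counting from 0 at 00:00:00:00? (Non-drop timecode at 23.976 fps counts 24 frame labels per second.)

2155 ÷ 24 = 89 full seconds, remainder 19 frames.
89 s = 0 h 1 min 29 s.
Timecode: 00:01:29:19.

00:01:29:19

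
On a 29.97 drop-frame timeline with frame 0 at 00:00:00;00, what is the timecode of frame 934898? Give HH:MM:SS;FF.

08:39:54;14

Ten DF minutes hold 17982 frames, so frame 934898 lies in block 51 (frames 917082–935063) with 17816 frames into that block.
The block's first minute is 1800 frames and the rest 1798 each; 17816 frames reaches minute 9, so 51 × 18 + 9 × 2 = 936 labels have been skipped so far.
Adding those back, label number 934898 + 936 = 935834 at 30 labels/s is 31194 s + 14 f = 8 h 39 min 54 s frame 14, i.e. 08:39:54;14.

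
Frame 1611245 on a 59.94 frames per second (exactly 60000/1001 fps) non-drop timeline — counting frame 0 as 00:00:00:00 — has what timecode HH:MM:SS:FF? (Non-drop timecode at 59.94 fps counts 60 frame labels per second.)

07:27:34:05

1611245 ÷ 60 = 26854 full seconds, remainder 5 frames.
26854 s = 7 h 27 min 34 s.
Timecode: 07:27:34:05.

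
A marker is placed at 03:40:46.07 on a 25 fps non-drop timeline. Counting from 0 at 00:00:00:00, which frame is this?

frame 331157

Total seconds to the label: (3 × 3600 + 40 × 60 + 46) = 13246.
Frame index = 13246 × 25 + 7 = 331157.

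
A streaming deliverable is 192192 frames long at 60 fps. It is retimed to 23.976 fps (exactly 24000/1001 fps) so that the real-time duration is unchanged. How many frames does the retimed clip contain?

Target frames = source frames × (target rate / source rate) = 192192 × (24000/1001)/(60) = 192192 × 400/1001 = 76800.

76800 frames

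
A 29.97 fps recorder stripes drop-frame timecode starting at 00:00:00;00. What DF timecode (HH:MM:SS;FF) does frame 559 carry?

Each 10-minute DF block holds 10 × 60 × 30 − 9 × 2 = 17982 frames. 559 ÷ 17982 → 0 full blocks, remainder 559.
Within the partial block the first minute is 1800 frames and each further minute 1798, so 0 further minute boundaries passed. Total skipped labels = 18 × 0 + 2 × 0 = 0.
Non-drop label index = 559 + 0 = 559; at 30 labels/s that is 00:00:18:19, i.e. DF 00:00:18;19.

00:00:18;19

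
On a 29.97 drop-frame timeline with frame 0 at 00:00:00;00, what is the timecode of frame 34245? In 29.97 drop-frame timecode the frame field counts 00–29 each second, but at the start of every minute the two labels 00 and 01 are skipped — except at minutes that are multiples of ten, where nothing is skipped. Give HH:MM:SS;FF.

Ten DF minutes hold 17982 frames, so frame 34245 lies in block 1 (frames 17982–35963) with 16263 frames into that block.
The block's first minute is 1800 frames and the rest 1798 each; 16263 frames reaches minute 9, so 1 × 18 + 9 × 2 = 36 labels have been skipped so far.
Adding those back, label number 34245 + 36 = 34281 at 30 labels/s is 1142 s + 21 f = 0 h 19 min 2 s frame 21, i.e. 00:19:02;21.

00:19:02;21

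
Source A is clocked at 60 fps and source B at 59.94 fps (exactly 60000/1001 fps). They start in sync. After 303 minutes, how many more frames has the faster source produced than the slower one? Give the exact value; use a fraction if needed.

303 min = 18180 s.
A emits 60 × 18180 = 1090800 frames; B emits 60000/1001 × 18180 = 1090800000/1001.
Difference = 1090800/1001 frames (≈ 1089.7103); B is behind A.

1090800/1001 frames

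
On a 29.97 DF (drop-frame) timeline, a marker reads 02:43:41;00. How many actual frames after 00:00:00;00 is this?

294336

As if non-drop at 30 labels/s: (2 × 3600 + 43 × 60 + 41) × 30 + 0 = 294630.
Minute boundaries passed: 163; those not divisible by 10: 163 − 16 = 147; dropped labels = 2 × 147 = 294.
Actual frame index = 294630 − 294 = 294336.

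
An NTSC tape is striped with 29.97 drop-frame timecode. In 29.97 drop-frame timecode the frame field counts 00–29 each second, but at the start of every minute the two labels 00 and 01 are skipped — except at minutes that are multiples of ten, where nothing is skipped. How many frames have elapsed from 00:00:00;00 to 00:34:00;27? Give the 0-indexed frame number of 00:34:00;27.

Complete 10-minute blocks: 3, each 17982 frames → 53946.
Remaining 4 whole minutes in the current block: 1800 + 3 × 1798 = 7194 frames.
Within the current minute: 0 × 30 + 27 − 2 = 25 (labels ;00/;01 skipped at this minute). Total = 53946 + 7194 + 25 = 61165.

61165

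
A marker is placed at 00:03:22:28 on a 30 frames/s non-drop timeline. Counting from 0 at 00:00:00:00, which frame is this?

frame 6088

Total seconds to the label: (0 × 3600 + 3 × 60 + 22) = 202.
Frame index = 202 × 30 + 28 = 6088.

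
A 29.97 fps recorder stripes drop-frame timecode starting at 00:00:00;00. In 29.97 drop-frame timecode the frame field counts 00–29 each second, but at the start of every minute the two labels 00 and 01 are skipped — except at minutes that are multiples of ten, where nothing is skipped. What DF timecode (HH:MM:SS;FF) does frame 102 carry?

00:00:03;12

Each 10-minute DF block holds 10 × 60 × 30 − 9 × 2 = 17982 frames. 102 ÷ 17982 → 0 full blocks, remainder 102.
Within the partial block the first minute is 1800 frames and each further minute 1798, so 0 further minute boundaries passed. Total skipped labels = 18 × 0 + 2 × 0 = 0.
Non-drop label index = 102 + 0 = 102; at 30 labels/s that is 00:00:03:12, i.e. DF 00:00:03;12.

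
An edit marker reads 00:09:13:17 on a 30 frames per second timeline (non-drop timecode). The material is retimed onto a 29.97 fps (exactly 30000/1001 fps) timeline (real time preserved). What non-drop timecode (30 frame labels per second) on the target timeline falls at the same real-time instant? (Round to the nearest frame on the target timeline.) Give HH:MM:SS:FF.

Source frame index: (0×3600 + 9×60 + 13) × 30 + 17 = 16607.
Real time: 16607 / (30) = 16607/30 s.
Target frame: (16607/30) × (30000/1001) = 16607000/1001 ≈ 16590.410 → 16590.
At 30 labels/s: frame 16590 → 00:09:13:00.

00:09:13:00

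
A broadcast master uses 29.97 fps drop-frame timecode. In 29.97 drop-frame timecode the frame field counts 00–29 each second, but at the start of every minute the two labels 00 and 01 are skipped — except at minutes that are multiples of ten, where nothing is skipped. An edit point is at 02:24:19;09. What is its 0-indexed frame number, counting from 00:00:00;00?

259519

As if non-drop at 30 labels/s: (2 × 3600 + 24 × 60 + 19) × 30 + 9 = 259779.
Minute boundaries passed: 144; those not divisible by 10: 144 − 14 = 130; dropped labels = 2 × 130 = 260.
Actual frame index = 259779 − 260 = 259519.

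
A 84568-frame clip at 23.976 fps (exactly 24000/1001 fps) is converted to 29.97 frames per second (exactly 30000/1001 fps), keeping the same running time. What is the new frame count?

Frames at target rate = 84568 × (30000/1001) / (24000/1001) = 105710.

105710 frames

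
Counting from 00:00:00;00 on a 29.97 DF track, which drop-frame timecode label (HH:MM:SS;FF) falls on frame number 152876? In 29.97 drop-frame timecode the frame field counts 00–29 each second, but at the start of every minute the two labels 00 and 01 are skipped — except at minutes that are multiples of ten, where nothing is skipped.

01:25:01;00

Each 10-minute DF block holds 10 × 60 × 30 − 9 × 2 = 17982 frames. 152876 ÷ 17982 → 8 full blocks, remainder 9020.
Within the partial block the first minute is 1800 frames and each further minute 1798, so 5 further minute boundaries passed. Total skipped labels = 18 × 8 + 2 × 5 = 154.
Non-drop label index = 152876 + 154 = 153030; at 30 labels/s that is 01:25:01:00, i.e. DF 01:25:01;00.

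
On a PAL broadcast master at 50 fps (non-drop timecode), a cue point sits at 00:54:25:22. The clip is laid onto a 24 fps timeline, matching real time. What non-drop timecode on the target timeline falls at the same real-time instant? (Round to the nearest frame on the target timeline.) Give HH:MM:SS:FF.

Source frame index: (0×3600 + 54×60 + 25) × 50 + 22 = 163272.
Real time: 163272 / (50) = 81636/25 s.
Target frame: (81636/25) × (24) = 1959264/25 ≈ 78370.560 → 78371.
At 24 labels/s: frame 78371 → 00:54:25:11.

00:54:25:11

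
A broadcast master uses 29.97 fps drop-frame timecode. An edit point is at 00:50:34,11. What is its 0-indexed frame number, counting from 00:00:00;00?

90941

As if non-drop at 30 labels/s: (0 × 3600 + 50 × 60 + 34) × 30 + 11 = 91031.
Minute boundaries passed: 50; those not divisible by 10: 50 − 5 = 45; dropped labels = 2 × 45 = 90.
Actual frame index = 91031 − 90 = 90941.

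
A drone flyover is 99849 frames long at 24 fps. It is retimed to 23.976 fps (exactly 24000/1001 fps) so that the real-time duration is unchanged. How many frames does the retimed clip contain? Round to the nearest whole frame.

Frames at target rate = 99849 × (24000/1001) / (24) = 99849000/1001 ≈ 99749.251.
Nearest whole frame: 99749.

99749 frames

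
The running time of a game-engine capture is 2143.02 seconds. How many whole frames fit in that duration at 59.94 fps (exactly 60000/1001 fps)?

128452 frames

Frames = 2143.02 × 60000/1001 = 11689200/91 ≈ 128452.7473.
Complete frames: 128452.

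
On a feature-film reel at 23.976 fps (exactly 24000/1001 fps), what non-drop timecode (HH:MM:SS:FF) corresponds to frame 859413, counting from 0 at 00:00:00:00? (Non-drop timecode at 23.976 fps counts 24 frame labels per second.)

859413 ÷ 24 = 35808 full seconds, remainder 21 frames.
35808 s = 9 h 56 min 48 s.
Timecode: 09:56:48:21.

09:56:48:21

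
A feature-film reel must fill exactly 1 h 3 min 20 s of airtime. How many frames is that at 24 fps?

91200 frames

1 h 3 min 20 s = 3800 s.
Frames = 3800 × 24 = 91200.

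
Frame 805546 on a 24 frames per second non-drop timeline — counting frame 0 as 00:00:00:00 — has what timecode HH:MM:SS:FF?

09:19:24:10

805546 ÷ 24 = 33564 full seconds, remainder 10 frames.
33564 s = 9 h 19 min 24 s.
Timecode: 09:19:24:10.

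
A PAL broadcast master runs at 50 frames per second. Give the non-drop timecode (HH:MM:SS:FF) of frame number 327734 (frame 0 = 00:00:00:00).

01:49:14:34

327734 ÷ 50 = 6554 full seconds, remainder 34 frames.
6554 s = 1 h 49 min 14 s.
Timecode: 01:49:14:34.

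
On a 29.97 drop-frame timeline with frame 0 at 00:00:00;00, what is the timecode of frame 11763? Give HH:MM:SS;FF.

Each 10-minute DF block holds 10 × 60 × 30 − 9 × 2 = 17982 frames. 11763 ÷ 17982 → 0 full blocks, remainder 11763.
Within the partial block the first minute is 1800 frames and each further minute 1798, so 6 further minute boundaries passed. Total skipped labels = 18 × 0 + 2 × 6 = 12.
Non-drop label index = 11763 + 12 = 11775; at 30 labels/s that is 00:06:32:15, i.e. DF 00:06:32;15.

00:06:32;15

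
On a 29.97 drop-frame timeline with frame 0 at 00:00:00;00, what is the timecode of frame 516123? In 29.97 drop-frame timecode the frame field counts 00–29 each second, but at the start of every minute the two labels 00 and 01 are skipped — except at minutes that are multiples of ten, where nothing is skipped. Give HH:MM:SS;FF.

04:47:01;11

Each 10-minute DF block holds 10 × 60 × 30 − 9 × 2 = 17982 frames. 516123 ÷ 17982 → 28 full blocks, remainder 12627.
Within the partial block the first minute is 1800 frames and each further minute 1798, so 7 further minute boundaries passed. Total skipped labels = 18 × 28 + 2 × 7 = 518.
Non-drop label index = 516123 + 518 = 516641; at 30 labels/s that is 04:47:01:11, i.e. DF 04:47:01;11.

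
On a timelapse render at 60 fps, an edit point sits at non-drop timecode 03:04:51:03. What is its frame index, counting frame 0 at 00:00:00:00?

665463

Total seconds to the label: (3 × 3600 + 4 × 60 + 51) = 11091.
Frame index = 11091 × 60 + 3 = 665463.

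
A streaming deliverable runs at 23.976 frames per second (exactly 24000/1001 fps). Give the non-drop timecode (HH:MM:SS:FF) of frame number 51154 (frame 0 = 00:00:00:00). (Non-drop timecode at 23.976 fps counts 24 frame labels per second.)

51154 ÷ 24 = 2131 full seconds, remainder 10 frames.
2131 s = 0 h 35 min 31 s.
Timecode: 00:35:31:10.

00:35:31:10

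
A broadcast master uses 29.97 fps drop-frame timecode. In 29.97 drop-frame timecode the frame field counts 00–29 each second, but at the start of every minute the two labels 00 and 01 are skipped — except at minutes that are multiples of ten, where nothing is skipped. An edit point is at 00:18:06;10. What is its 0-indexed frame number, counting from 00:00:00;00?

Complete 10-minute blocks: 1, each 17982 frames → 17982.
Remaining 8 whole minutes in the current block: 1800 + 7 × 1798 = 14386 frames.
Within the current minute: 6 × 30 + 10 − 2 = 188 (labels ;00/;01 skipped at this minute). Total = 17982 + 14386 + 188 = 32556.

32556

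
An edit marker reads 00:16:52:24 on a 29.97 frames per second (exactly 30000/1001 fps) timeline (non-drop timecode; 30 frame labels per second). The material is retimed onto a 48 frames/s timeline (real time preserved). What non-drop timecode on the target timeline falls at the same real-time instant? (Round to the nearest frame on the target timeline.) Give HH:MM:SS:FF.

Source frame index: (0×3600 + 16×60 + 52) × 30 + 24 = 30384.
Real time: 30384 / (30000/1001) = 633633/625 s.
Target frame: (633633/625) × (48) = 30414384/625 ≈ 48663.014 → 48663.
At 48 labels/s: frame 48663 → 00:16:53:39.

00:16:53:39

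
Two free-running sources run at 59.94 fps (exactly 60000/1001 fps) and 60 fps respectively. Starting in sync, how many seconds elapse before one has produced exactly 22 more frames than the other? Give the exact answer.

The gap grows by |60 − 60000/1001| = 60/1001 frames per second.
Time for a 22-frame gap: 22 ÷ (60/1001) = 11011/30 s.

11011/30 seconds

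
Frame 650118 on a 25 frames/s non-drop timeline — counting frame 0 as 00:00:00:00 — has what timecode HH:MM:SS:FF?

650118 ÷ 25 = 26004 full seconds, remainder 18 frames.
26004 s = 7 h 13 min 24 s.
Timecode: 07:13:24:18.

07:13:24:18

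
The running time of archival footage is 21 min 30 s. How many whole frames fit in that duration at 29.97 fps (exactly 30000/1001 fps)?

38661 frames

21 min 30 s = 1290 s.
Frames = 1290 × 30000/1001 = 38700000/1001 ≈ 38661.3387.
Complete frames: 38661.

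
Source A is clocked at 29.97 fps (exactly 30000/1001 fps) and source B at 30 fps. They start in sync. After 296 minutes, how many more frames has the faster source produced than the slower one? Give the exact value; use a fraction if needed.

532800/1001 frames

296 min = 17760 s.
A emits 30000/1001 × 17760 = 532800000/1001 frames; B emits 30 × 17760 = 532800.
Difference = 532800/1001 frames (≈ 532.2677); B is ahead of A.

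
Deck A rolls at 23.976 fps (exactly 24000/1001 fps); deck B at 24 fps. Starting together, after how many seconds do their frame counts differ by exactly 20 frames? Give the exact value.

The gap grows by |24 − 24000/1001| = 24/1001 frames per second.
Time for a 20-frame gap: 20 ÷ (24/1001) = 5005/6 s.

5005/6 seconds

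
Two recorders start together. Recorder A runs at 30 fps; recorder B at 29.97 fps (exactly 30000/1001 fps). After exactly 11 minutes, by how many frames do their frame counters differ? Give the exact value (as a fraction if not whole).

1800/91 frames

11 min = 660 s.
A emits 30 × 660 = 19800 frames; B emits 30000/1001 × 660 = 1800000/91.
Difference = 1800/91 frames (≈ 19.7802); B is behind A.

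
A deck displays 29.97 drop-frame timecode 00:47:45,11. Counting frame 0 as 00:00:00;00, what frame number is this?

As if non-drop at 30 labels/s: (0 × 3600 + 47 × 60 + 45) × 30 + 11 = 85961.
Minute boundaries passed: 47; those not divisible by 10: 47 − 4 = 43; dropped labels = 2 × 43 = 86.
Actual frame index = 85961 − 86 = 85875.

85875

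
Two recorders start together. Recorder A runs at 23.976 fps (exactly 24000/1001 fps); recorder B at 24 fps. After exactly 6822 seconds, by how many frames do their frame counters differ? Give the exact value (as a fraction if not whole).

163728/1001 frames

A emits 24000/1001 × 6822 = 163728000/1001 frames; B emits 24 × 6822 = 163728.
Difference = 163728/1001 frames (≈ 163.5644); B is ahead of A.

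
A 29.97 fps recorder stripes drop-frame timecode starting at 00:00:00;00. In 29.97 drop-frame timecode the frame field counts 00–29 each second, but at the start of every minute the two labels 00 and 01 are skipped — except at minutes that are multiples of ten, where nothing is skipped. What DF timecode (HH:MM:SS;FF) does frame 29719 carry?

Each 10-minute DF block holds 10 × 60 × 30 − 9 × 2 = 17982 frames. 29719 ÷ 17982 → 1 full block, remainder 11737.
Within the partial block the first minute is 1800 frames and each further minute 1798, so 6 further minute boundaries passed. Total skipped labels = 18 × 1 + 2 × 6 = 30.
Non-drop label index = 29719 + 30 = 29749; at 30 labels/s that is 00:16:31:19, i.e. DF 00:16:31;19.

00:16:31;19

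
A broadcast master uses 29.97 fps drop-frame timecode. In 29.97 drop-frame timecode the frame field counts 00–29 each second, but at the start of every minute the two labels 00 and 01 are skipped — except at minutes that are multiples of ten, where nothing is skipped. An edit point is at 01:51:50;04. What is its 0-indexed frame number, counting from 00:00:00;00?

Complete 10-minute blocks: 11, each 17982 frames → 197802.
Remaining 1 whole minute in the current block: 1800 + 0 × 1798 = 1800 frames.
Within the current minute: 50 × 30 + 4 − 2 = 1502 (labels ;00/;01 skipped at this minute). Total = 197802 + 1800 + 1502 = 201104.

201104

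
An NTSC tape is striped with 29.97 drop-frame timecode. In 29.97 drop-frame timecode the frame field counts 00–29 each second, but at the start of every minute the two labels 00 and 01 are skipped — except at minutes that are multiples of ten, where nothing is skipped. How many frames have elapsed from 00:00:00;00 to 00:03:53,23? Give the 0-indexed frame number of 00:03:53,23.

7007

Complete 10-minute blocks: 0, each 17982 frames → 0.
Remaining 3 whole minutes in the current block: 1800 + 2 × 1798 = 5396 frames.
Within the current minute: 53 × 30 + 23 − 2 = 1611 (labels ;00/;01 skipped at this minute). Total = 0 + 5396 + 1611 = 7007.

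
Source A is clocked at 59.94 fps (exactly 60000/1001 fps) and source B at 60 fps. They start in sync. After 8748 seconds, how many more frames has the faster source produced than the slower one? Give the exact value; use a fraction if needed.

A emits 60000/1001 × 8748 = 524880000/1001 frames; B emits 60 × 8748 = 524880.
Difference = 524880/1001 frames (≈ 524.3556); B is ahead of A.

524880/1001 frames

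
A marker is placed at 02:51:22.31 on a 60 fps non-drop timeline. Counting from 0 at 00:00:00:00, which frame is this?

frame 616951

Total seconds to the label: (2 × 3600 + 51 × 60 + 22) = 10282.
Frame index = 10282 × 60 + 31 = 616951.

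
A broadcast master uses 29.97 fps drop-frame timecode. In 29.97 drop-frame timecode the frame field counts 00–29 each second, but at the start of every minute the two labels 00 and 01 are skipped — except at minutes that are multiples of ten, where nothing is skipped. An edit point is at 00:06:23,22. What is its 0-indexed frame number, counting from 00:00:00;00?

Complete 10-minute blocks: 0, each 17982 frames → 0.
Remaining 6 whole minutes in the current block: 1800 + 5 × 1798 = 10790 frames.
Within the current minute: 23 × 30 + 22 − 2 = 710 (labels ;00/;01 skipped at this minute). Total = 0 + 10790 + 710 = 11500.

11500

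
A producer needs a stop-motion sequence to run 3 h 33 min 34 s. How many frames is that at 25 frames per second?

3 h 33 min 34 s = 12814 s.
Frames = 12814 × 25 = 320350.

320350 frames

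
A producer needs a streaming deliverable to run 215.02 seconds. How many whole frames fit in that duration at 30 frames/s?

6450 frames

Frames = 215.02 × 30 = 32253/5 ≈ 6450.6000.
Complete frames: 6450.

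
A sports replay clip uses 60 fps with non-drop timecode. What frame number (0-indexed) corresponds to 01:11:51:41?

frame 258701

Total seconds to the label: (1 × 3600 + 11 × 60 + 51) = 4311.
Frame index = 4311 × 60 + 41 = 258701.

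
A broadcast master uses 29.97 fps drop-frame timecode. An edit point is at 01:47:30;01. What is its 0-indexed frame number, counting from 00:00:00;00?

193307

Complete 10-minute blocks: 10, each 17982 frames → 179820.
Remaining 7 whole minutes in the current block: 1800 + 6 × 1798 = 12588 frames.
Within the current minute: 30 × 30 + 1 − 2 = 899 (labels ;00/;01 skipped at this minute). Total = 179820 + 12588 + 899 = 193307.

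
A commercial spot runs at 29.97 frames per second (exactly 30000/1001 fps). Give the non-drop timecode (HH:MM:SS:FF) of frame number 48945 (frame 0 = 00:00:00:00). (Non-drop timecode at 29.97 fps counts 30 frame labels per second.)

48945 ÷ 30 = 1631 full seconds, remainder 15 frames.
1631 s = 0 h 27 min 11 s.
Timecode: 00:27:11:15.

00:27:11:15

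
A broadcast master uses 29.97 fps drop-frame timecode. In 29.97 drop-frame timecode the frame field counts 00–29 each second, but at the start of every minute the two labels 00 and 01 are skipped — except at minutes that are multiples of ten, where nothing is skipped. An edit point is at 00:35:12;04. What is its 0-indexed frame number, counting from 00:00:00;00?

Complete 10-minute blocks: 3, each 17982 frames → 53946.
Remaining 5 whole minutes in the current block: 1800 + 4 × 1798 = 8992 frames.
Within the current minute: 12 × 30 + 4 − 2 = 362 (labels ;00/;01 skipped at this minute). Total = 53946 + 8992 + 362 = 63300.

63300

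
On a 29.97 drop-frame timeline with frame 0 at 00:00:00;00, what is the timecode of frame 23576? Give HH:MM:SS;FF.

Ten DF minutes hold 17982 frames, so frame 23576 lies in block 1 (frames 17982–35963) with 5594 frames into that block.
The block's first minute is 1800 frames and the rest 1798 each; 5594 frames reaches minute 3, so 1 × 18 + 3 × 2 = 24 labels have been skipped so far.
Adding those back, label number 23576 + 24 = 23600 at 30 labels/s is 786 s + 20 f = 0 h 13 min 6 s frame 20, i.e. 00:13:06;20.

00:13:06;20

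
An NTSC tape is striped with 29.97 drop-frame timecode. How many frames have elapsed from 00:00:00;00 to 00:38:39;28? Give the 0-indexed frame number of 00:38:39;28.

As if non-drop at 30 labels/s: (0 × 3600 + 38 × 60 + 39) × 30 + 28 = 69598.
Minute boundaries passed: 38; those not divisible by 10: 38 − 3 = 35; dropped labels = 2 × 35 = 70.
Actual frame index = 69598 − 70 = 69528.

69528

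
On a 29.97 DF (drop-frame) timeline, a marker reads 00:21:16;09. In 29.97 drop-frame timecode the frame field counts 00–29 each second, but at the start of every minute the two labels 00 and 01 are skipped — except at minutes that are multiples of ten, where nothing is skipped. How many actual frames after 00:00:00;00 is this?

As if non-drop at 30 labels/s: (0 × 3600 + 21 × 60 + 16) × 30 + 9 = 38289.
Minute boundaries passed: 21; those not divisible by 10: 21 − 2 = 19; dropped labels = 2 × 19 = 38.
Actual frame index = 38289 − 38 = 38251.

38251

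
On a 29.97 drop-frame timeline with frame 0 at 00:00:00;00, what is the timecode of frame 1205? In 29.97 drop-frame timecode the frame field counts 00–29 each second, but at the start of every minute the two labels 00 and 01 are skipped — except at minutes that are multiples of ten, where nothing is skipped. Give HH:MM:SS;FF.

Each 10-minute DF block holds 10 × 60 × 30 − 9 × 2 = 17982 frames. 1205 ÷ 17982 → 0 full blocks, remainder 1205.
Within the partial block the first minute is 1800 frames and each further minute 1798, so 0 further minute boundaries passed. Total skipped labels = 18 × 0 + 2 × 0 = 0.
Non-drop label index = 1205 + 0 = 1205; at 30 labels/s that is 00:00:40:05, i.e. DF 00:00:40;05.

00:00:40;05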